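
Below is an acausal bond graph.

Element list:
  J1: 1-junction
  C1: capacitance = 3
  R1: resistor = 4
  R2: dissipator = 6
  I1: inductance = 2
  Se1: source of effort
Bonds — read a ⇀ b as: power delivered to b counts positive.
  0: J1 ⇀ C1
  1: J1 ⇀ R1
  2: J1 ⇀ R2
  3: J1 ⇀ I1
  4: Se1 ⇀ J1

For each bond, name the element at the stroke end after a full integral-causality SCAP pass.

β4 |J1  (Se1 fixes effort; stroke away)
β0 |J1  (prefer integral on C1)
β3 |I1  (I1 outputs flow p/I1)
β1 |J1  (J1 flow already set via bond 3)
β2 |J1  (1-jn J1 has f-setter on 3)

#0 stroke→J1
#1 stroke→J1
#2 stroke→J1
#3 stroke→I1
#4 stroke→J1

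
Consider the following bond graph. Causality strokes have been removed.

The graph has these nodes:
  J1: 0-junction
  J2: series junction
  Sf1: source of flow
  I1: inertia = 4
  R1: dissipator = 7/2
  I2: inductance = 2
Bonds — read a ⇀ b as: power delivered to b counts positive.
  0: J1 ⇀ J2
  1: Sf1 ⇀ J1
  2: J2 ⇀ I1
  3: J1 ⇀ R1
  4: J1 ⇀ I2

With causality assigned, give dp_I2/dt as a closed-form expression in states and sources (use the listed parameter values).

dp_I2/dt = 7*F_Sf1/2 - 7*p_I1/8 - 7*p_I2/4

b1 stroke at Sf1  (Sf1: flow source, stroke at near end)
b2 stroke at I1  (I1 integral (f out))
b0 stroke at J2  (J2: bond 2 brought flow, rest push out)
b4 stroke at I2  (prefer integral on I2)
b3 stroke at J1  (closing 0-jn rule on J1)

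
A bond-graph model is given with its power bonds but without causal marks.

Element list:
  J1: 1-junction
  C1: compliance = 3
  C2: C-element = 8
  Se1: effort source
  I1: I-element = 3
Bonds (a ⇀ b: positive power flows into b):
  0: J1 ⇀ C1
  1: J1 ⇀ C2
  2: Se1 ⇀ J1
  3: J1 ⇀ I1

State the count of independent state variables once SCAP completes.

b2 stroke at J1  (Se1: effort source, stroke at far end)
b0 stroke at J1  (C1 outputs effort q/C1)
b1 stroke at J1  (prefer integral on C2)
b3 stroke at I1  (only one flow-in slot at J1)

3  (C1, C2, I1 all integral)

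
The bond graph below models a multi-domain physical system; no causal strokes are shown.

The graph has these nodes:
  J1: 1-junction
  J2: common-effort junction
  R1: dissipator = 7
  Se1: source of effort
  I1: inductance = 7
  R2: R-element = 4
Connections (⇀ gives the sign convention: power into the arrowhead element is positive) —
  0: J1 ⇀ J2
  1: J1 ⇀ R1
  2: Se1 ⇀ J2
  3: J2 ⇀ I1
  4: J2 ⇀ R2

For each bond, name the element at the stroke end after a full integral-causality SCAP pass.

β2 stroke→J2  (source Se1 imposes e)
β0 stroke→J1  (common-e at J2 fixed by 2)
β3 stroke→I1  (0-jn J2 has e-setter on 2)
β4 stroke→R2  (J2 effort already set via bond 2)
β1 stroke→R1  (J1 needs exactly one f-in)

#0 →J1
#1 →R1
#2 →J2
#3 →I1
#4 →R2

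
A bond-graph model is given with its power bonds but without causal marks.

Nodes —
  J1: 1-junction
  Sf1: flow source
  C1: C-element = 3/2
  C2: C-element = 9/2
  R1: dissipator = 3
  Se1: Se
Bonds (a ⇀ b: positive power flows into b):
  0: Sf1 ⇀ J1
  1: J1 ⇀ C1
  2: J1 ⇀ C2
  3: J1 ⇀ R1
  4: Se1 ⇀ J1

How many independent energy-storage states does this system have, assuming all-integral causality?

bond 0 →Sf1  (source Sf1 imposes f)
bond 4 →J1  (Se1: effort source, stroke at far end)
bond 1 →J1  (common-f at J1 fixed by 0)
bond 2 →J1  (J1 flow already set via bond 0)
bond 3 →J1  (J1 flow already set via bond 0)

2  (C1, C2 all integral)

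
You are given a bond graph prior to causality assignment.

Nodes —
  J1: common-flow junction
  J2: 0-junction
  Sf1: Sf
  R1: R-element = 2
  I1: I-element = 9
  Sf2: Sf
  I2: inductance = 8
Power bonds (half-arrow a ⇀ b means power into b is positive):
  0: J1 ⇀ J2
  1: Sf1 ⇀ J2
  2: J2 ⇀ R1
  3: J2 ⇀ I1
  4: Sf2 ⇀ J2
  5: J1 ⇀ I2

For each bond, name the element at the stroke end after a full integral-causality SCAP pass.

b1 →Sf1  (Sf1: flow source, stroke at near end)
b4 →Sf2  (Sf2: flow source, stroke at near end)
b3 →I1  (I1 integral (f out))
b5 →I2  (I2 outputs flow p/I2)
b0 →J1  (common-f at J1 fixed by 5)
b2 →J2  (J2: last free bond brings effort in)

β0 stroke at J1
β1 stroke at Sf1
β2 stroke at J2
β3 stroke at I1
β4 stroke at Sf2
β5 stroke at I2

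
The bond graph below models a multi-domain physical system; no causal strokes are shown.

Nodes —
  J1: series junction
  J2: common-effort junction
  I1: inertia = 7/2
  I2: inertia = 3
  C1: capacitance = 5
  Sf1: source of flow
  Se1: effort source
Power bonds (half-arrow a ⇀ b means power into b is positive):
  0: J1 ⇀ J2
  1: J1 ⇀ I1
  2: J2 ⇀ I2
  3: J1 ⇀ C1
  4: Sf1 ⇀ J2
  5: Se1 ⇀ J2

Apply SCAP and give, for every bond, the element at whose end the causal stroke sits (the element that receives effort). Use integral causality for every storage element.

#0 →J1
#1 →I1
#2 →I2
#3 →J1
#4 →Sf1
#5 →J2

b4 stroke at Sf1  (Sf1 (Sf) sets flow on bond)
b5 stroke at J2  (Se1 (Se) sets effort on bond)
b0 stroke at J1  (J2: bond 5 brought effort, rest push out)
b2 stroke at I2  (J2 effort already set via bond 5)
b1 stroke at I1  (I1 outputs flow p/I1)
b3 stroke at J1  (common-f at J1 fixed by 1)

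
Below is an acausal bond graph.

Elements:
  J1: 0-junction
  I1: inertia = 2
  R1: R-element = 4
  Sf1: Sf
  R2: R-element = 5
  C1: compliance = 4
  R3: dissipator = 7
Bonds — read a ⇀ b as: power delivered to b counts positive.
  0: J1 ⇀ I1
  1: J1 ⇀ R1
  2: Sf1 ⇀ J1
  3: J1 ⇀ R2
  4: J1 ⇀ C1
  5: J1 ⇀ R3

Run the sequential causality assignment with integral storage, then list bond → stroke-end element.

#2 |Sf1  (Sf1 (Sf) sets flow on bond)
#0 |I1  (I1 integral (f out))
#4 |J1  (C1 integral (e out))
#1 |R1  (J1: bond 4 brought effort, rest push out)
#3 |R2  (common-e at J1 fixed by 4)
#5 |R3  (J1 effort already set via bond 4)

β0 stroke→I1
β1 stroke→R1
β2 stroke→Sf1
β3 stroke→R2
β4 stroke→J1
β5 stroke→R3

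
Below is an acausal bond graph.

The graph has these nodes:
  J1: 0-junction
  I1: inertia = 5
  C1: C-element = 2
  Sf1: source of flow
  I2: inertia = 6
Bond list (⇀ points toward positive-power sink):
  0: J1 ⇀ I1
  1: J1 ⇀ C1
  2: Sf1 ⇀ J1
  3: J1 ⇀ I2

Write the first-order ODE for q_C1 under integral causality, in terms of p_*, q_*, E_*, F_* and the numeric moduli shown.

β2 stroke at Sf1  (Sf1: flow source, stroke at near end)
β0 stroke at I1  (I1 integral (f out))
β1 stroke at J1  (C1 integral (e out))
β3 stroke at I2  (0-jn J1 has e-setter on 1)

dq_C1/dt = F_Sf1 - p_I1/5 - p_I2/6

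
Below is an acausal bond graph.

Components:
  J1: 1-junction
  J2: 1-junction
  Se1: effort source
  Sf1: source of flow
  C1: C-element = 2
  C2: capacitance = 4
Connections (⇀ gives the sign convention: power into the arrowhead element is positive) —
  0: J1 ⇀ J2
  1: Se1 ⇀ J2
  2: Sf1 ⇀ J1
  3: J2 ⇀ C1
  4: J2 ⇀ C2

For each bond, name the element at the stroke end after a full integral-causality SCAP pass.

b0 stroke at J1
b1 stroke at J2
b2 stroke at Sf1
b3 stroke at J2
b4 stroke at J2

bond 1 stroke→J2  (Se1: effort source, stroke at far end)
bond 2 stroke→Sf1  (source Sf1 imposes f)
bond 0 stroke→J1  (1-jn J1 has f-setter on 2)
bond 3 stroke→J2  (J2: bond 0 brought flow, rest push out)
bond 4 stroke→J2  (J2 flow already set via bond 0)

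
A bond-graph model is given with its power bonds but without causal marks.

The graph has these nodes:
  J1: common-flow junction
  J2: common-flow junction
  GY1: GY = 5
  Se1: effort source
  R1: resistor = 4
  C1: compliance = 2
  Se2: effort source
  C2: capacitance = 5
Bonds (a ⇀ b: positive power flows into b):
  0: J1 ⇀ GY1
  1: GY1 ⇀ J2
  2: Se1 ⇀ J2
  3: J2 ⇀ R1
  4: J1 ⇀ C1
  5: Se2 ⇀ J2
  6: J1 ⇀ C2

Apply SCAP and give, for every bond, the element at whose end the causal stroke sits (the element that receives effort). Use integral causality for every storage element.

b2 stroke at J2  (source Se1 imposes e)
b5 stroke at J2  (Se2 fixes effort; stroke away)
b4 stroke at J1  (prefer integral on C1)
b6 stroke at J1  (C2 outputs effort q/C2)
b0 stroke at GY1  (closing 1-jn rule on J1)
b1 stroke at GY1  (GY1 both-in/both-out from 0)
b3 stroke at J2  (J2: bond 1 brought flow, rest push out)

b0 stroke at GY1
b1 stroke at GY1
b2 stroke at J2
b3 stroke at J2
b4 stroke at J1
b5 stroke at J2
b6 stroke at J1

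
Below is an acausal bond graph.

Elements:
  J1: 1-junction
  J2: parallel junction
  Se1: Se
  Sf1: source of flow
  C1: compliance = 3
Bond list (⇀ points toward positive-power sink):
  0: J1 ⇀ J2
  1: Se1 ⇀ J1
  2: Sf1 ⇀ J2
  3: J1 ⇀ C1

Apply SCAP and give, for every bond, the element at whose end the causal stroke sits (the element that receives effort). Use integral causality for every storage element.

b0 stroke at J2
b1 stroke at J1
b2 stroke at Sf1
b3 stroke at J1

#1 |J1  (source Se1 imposes e)
#2 |Sf1  (Sf1 (Sf) sets flow on bond)
#0 |J2  (J2 needs exactly one e-in)
#3 |J1  (1-jn J1 has f-setter on 0)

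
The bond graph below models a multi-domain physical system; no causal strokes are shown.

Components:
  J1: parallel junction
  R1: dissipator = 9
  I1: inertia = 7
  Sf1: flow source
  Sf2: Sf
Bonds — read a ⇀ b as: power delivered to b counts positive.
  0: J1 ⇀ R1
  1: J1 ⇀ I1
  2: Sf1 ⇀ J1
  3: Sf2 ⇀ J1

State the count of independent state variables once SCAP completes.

β2 →Sf1  (source Sf1 imposes f)
β3 →Sf2  (Sf2: flow source, stroke at near end)
β1 →I1  (I1 outputs flow p/I1)
β0 →J1  (closing 0-jn rule on J1)

1  (I1 all integral)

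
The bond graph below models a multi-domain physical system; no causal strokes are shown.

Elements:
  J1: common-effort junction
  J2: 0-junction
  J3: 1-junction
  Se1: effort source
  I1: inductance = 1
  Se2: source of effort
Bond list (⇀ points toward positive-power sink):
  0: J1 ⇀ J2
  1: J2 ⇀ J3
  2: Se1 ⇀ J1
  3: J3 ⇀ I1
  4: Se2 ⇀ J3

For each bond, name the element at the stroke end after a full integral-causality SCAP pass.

bond 0 stroke at J2
bond 1 stroke at J3
bond 2 stroke at J1
bond 3 stroke at I1
bond 4 stroke at J3

b2 →J1  (source Se1 imposes e)
b4 →J3  (Se2: effort source, stroke at far end)
b0 →J2  (J1 effort already set via bond 2)
b1 →J3  (J2 effort already set via bond 0)
b3 →I1  (J3 needs exactly one f-in)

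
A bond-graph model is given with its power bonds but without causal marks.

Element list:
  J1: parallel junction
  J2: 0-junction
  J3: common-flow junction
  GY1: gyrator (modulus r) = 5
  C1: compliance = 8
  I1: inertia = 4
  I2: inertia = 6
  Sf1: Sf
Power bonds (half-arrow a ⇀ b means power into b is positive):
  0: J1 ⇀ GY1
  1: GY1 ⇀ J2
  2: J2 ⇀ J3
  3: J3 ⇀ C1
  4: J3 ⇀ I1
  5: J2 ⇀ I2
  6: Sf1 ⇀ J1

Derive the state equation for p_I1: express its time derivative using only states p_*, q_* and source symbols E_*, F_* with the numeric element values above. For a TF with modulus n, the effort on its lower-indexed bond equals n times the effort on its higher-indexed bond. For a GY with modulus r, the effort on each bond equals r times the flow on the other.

#6 stroke at Sf1  (Sf1 (Sf) sets flow on bond)
#0 stroke at J1  (J1: last free bond brings effort in)
#1 stroke at J2  (through GY1, causality inverts; strokes same side of GY1)
#2 stroke at J3  (0-jn J2 has e-setter on 1)
#5 stroke at I2  (J2: bond 1 brought effort, rest push out)
#3 stroke at J3  (C1: C, integral causality)
#4 stroke at I1  (J3: last free bond brings flow in)

dp_I1/dt = 5*F_Sf1 - q_C1/8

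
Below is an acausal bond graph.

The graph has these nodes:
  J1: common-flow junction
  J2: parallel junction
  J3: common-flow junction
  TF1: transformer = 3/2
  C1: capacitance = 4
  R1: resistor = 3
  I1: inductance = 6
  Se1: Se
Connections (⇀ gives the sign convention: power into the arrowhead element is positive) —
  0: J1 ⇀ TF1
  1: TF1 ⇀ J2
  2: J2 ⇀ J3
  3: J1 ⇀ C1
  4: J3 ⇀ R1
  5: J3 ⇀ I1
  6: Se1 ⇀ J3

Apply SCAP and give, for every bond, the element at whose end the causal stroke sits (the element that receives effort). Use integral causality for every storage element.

bond 6 stroke→J3  (Se1 (Se) sets effort on bond)
bond 3 stroke→J1  (C1 outputs effort q/C1)
bond 0 stroke→TF1  (only one flow-in slot at J1)
bond 1 stroke→J2  (through TF1, causality passes straight; one stroke at TF1)
bond 2 stroke→J3  (common-e at J2 fixed by 1)
bond 5 stroke→I1  (prefer integral on I1)
bond 4 stroke→J3  (J3: bond 5 brought flow, rest push out)

β0 stroke at TF1
β1 stroke at J2
β2 stroke at J3
β3 stroke at J1
β4 stroke at J3
β5 stroke at I1
β6 stroke at J3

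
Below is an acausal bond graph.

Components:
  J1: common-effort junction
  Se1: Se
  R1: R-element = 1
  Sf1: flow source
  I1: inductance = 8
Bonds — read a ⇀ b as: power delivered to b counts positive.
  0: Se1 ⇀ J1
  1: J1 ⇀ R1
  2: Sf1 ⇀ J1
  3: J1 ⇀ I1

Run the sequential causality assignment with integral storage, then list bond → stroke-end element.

bond 0 |J1
bond 1 |R1
bond 2 |Sf1
bond 3 |I1

β0 stroke→J1  (Se1 (Se) sets effort on bond)
β2 stroke→Sf1  (source Sf1 imposes f)
β1 stroke→R1  (J1 effort already set via bond 0)
β3 stroke→I1  (J1 effort already set via bond 0)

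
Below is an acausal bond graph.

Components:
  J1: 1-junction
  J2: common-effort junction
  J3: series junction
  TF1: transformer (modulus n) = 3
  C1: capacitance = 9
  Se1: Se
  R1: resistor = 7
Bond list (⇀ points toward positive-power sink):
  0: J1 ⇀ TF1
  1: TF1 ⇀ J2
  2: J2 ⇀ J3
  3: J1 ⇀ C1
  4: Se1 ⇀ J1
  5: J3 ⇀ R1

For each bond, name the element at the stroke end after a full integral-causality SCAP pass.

bond 4 stroke at J1  (Se1: effort source, stroke at far end)
bond 3 stroke at J1  (prefer integral on C1)
bond 0 stroke at TF1  (only one flow-in slot at J1)
bond 1 stroke at J2  (TF1: transformer flips bond 0)
bond 2 stroke at J3  (J2: bond 1 brought effort, rest push out)
bond 5 stroke at R1  (only one flow-in slot at J3)

bond 0 stroke at TF1
bond 1 stroke at J2
bond 2 stroke at J3
bond 3 stroke at J1
bond 4 stroke at J1
bond 5 stroke at R1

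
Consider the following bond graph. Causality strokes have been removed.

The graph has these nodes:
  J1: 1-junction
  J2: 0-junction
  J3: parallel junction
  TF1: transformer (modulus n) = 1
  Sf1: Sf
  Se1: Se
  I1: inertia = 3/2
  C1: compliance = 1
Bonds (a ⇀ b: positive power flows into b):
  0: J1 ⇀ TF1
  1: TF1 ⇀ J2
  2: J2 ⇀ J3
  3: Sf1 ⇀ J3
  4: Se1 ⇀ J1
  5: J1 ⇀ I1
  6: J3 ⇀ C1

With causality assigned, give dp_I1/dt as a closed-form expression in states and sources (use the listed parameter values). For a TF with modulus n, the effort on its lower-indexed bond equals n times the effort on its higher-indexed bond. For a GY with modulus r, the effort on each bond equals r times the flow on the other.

dp_I1/dt = E_Se1 - q_C1

b3 stroke at Sf1  (source Sf1 imposes f)
b4 stroke at J1  (Se1 fixes effort; stroke away)
b5 stroke at I1  (I1 outputs flow p/I1)
b0 stroke at J1  (J1 flow already set via bond 5)
b1 stroke at TF1  (TF1: transformer flips bond 0)
b2 stroke at J2  (J2 needs exactly one e-in)
b6 stroke at J3  (only one effort-in slot at J3)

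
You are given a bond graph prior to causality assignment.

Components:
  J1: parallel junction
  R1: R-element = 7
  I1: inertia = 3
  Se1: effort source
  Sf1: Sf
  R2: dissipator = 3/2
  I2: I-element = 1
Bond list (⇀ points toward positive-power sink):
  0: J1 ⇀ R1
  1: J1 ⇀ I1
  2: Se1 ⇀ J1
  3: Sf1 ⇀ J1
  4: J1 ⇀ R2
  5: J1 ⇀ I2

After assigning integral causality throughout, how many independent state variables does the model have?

bond 2 →J1  (Se1 (Se) sets effort on bond)
bond 3 →Sf1  (Sf1 fixes flow; stroke at Sf1)
bond 0 →R1  (J1 effort already set via bond 2)
bond 1 →I1  (common-e at J1 fixed by 2)
bond 4 →R2  (J1: bond 2 brought effort, rest push out)
bond 5 →I2  (J1: bond 2 brought effort, rest push out)

2  (I1, I2 all integral)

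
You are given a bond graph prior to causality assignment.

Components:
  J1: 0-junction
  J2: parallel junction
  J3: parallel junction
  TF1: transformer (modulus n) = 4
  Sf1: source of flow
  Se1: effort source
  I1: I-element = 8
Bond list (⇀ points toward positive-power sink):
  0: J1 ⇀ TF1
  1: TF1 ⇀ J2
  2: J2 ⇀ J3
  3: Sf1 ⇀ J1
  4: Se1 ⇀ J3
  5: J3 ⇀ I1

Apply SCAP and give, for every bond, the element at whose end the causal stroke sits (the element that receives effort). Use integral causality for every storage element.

b3 stroke→Sf1  (Sf1 (Sf) sets flow on bond)
b4 stroke→J3  (Se1 (Se) sets effort on bond)
b0 stroke→J1  (closing 0-jn rule on J1)
b2 stroke→J2  (common-e at J3 fixed by 4)
b5 stroke→I1  (common-e at J3 fixed by 4)
b1 stroke→TF1  (through TF1, causality passes straight; one stroke at TF1)

bond 0 stroke→J1
bond 1 stroke→TF1
bond 2 stroke→J2
bond 3 stroke→Sf1
bond 4 stroke→J3
bond 5 stroke→I1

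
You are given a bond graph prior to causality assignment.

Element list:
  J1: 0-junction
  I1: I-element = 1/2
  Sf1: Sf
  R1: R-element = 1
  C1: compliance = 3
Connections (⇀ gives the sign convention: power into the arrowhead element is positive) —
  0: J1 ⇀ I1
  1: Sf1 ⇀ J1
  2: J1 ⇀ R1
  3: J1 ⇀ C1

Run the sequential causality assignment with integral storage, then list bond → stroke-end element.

β1 |Sf1  (Sf1: flow source, stroke at near end)
β0 |I1  (prefer integral on I1)
β3 |J1  (C1 integral (e out))
β2 |R1  (common-e at J1 fixed by 3)

bond 0 →I1
bond 1 →Sf1
bond 2 →R1
bond 3 →J1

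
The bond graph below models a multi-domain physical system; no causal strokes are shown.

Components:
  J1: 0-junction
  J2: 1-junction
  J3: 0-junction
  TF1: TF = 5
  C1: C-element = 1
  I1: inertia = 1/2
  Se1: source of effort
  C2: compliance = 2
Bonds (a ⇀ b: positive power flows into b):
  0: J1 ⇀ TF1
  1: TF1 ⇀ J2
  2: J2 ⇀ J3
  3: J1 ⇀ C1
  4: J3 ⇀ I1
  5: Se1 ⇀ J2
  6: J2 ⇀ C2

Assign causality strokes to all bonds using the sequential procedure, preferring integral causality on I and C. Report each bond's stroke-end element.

#5 stroke→J2  (source Se1 imposes e)
#3 stroke→J1  (C1: C, integral causality)
#0 stroke→TF1  (J1 effort already set via bond 3)
#1 stroke→J2  (through TF1, causality passes straight; one stroke at TF1)
#4 stroke→I1  (I1 integral (f out))
#2 stroke→J3  (only one effort-in slot at J3)
#6 stroke→J2  (J2 flow already set via bond 2)

bond 0 stroke at TF1
bond 1 stroke at J2
bond 2 stroke at J3
bond 3 stroke at J1
bond 4 stroke at I1
bond 5 stroke at J2
bond 6 stroke at J2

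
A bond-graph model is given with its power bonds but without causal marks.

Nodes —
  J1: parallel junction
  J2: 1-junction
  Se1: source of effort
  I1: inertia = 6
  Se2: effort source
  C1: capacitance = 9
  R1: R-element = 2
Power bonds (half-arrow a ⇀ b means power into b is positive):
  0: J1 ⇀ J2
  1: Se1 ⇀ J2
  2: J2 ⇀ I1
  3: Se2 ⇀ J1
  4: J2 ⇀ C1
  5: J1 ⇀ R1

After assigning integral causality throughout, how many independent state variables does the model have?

#1 stroke at J2  (Se1 fixes effort; stroke away)
#3 stroke at J1  (Se2 fixes effort; stroke away)
#0 stroke at J2  (J1 effort already set via bond 3)
#5 stroke at R1  (J1 effort already set via bond 3)
#2 stroke at I1  (I1: I, integral causality)
#4 stroke at J2  (J2 flow already set via bond 2)

2  (C1, I1 all integral)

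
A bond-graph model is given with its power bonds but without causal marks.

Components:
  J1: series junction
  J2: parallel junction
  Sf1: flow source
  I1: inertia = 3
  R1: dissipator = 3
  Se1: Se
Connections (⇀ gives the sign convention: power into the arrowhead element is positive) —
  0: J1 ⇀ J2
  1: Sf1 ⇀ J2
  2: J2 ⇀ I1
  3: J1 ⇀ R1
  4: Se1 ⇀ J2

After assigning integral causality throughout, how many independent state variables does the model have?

bond 1 stroke at Sf1  (Sf1 fixes flow; stroke at Sf1)
bond 4 stroke at J2  (Se1 fixes effort; stroke away)
bond 0 stroke at J1  (J2: bond 4 brought effort, rest push out)
bond 2 stroke at I1  (0-jn J2 has e-setter on 4)
bond 3 stroke at R1  (J1 needs exactly one f-in)

1  (I1 all integral)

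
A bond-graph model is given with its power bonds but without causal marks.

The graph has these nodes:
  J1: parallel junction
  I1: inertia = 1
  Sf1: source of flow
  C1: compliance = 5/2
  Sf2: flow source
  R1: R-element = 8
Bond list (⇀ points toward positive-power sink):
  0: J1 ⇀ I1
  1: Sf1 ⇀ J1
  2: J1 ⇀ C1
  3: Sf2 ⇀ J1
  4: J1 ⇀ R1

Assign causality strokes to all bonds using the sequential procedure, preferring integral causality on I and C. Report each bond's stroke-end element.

b1 |Sf1  (Sf1 fixes flow; stroke at Sf1)
b3 |Sf2  (Sf2 (Sf) sets flow on bond)
b0 |I1  (I1: I, integral causality)
b2 |J1  (C1 outputs effort q/C1)
b4 |R1  (J1 effort already set via bond 2)

#0 stroke→I1
#1 stroke→Sf1
#2 stroke→J1
#3 stroke→Sf2
#4 stroke→R1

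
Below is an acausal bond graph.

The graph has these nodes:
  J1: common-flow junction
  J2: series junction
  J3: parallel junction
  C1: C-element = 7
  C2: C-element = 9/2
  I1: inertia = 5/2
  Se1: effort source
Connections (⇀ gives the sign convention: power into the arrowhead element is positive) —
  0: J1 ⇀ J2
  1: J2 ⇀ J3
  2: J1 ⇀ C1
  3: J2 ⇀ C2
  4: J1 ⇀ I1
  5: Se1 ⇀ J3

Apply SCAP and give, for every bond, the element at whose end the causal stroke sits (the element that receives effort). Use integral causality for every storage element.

bond 5 stroke at J3  (Se1 (Se) sets effort on bond)
bond 1 stroke at J2  (0-jn J3 has e-setter on 5)
bond 2 stroke at J1  (C1: C, integral causality)
bond 3 stroke at J2  (C2: C, integral causality)
bond 0 stroke at J1  (only one flow-in slot at J2)
bond 4 stroke at I1  (J1: last free bond brings flow in)

bond 0 stroke at J1
bond 1 stroke at J2
bond 2 stroke at J1
bond 3 stroke at J2
bond 4 stroke at I1
bond 5 stroke at J3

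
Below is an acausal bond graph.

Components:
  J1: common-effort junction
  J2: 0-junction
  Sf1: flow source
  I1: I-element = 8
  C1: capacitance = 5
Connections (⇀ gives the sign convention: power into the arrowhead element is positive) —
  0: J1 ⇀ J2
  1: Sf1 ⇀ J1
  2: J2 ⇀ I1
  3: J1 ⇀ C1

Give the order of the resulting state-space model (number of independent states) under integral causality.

2  (C1, I1 all integral)

β1 →Sf1  (source Sf1 imposes f)
β2 →I1  (I1 outputs flow p/I1)
β0 →J2  (J2: last free bond brings effort in)
β3 →J1  (only one effort-in slot at J1)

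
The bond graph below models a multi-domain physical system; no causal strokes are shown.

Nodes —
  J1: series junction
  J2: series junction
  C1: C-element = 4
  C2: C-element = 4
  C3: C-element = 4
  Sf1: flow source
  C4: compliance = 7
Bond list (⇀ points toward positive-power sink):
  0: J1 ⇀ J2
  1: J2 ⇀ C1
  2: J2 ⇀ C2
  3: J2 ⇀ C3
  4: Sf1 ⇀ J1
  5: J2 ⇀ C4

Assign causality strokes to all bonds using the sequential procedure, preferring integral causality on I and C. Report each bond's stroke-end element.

bond 4 |Sf1  (Sf1: flow source, stroke at near end)
bond 0 |J1  (1-jn J1 has f-setter on 4)
bond 1 |J2  (J2 flow already set via bond 0)
bond 2 |J2  (1-jn J2 has f-setter on 0)
bond 3 |J2  (common-f at J2 fixed by 0)
bond 5 |J2  (J2 flow already set via bond 0)

b0 stroke at J1
b1 stroke at J2
b2 stroke at J2
b3 stroke at J2
b4 stroke at Sf1
b5 stroke at J2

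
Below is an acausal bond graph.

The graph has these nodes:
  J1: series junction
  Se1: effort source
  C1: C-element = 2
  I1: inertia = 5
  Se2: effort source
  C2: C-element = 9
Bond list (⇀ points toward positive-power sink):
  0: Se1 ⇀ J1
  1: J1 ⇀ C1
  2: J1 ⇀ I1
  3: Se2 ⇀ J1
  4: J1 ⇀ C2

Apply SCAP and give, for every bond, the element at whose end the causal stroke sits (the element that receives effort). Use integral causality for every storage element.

bond 0 →J1  (Se1 fixes effort; stroke away)
bond 3 →J1  (Se2 fixes effort; stroke away)
bond 1 →J1  (prefer integral on C1)
bond 2 →I1  (prefer integral on I1)
bond 4 →J1  (J1: bond 2 brought flow, rest push out)

#0 stroke at J1
#1 stroke at J1
#2 stroke at I1
#3 stroke at J1
#4 stroke at J1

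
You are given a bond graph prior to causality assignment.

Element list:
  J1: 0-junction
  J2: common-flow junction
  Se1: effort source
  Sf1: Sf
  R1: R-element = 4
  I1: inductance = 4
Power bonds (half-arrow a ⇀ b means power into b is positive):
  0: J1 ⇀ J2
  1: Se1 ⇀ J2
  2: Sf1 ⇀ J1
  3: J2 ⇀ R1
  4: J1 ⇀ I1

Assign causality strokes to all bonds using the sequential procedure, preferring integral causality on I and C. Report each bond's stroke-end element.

bond 1 stroke at J2  (Se1: effort source, stroke at far end)
bond 2 stroke at Sf1  (Sf1 (Sf) sets flow on bond)
bond 4 stroke at I1  (I1: I, integral causality)
bond 0 stroke at J1  (closing 0-jn rule on J1)
bond 3 stroke at J2  (1-jn J2 has f-setter on 0)

β0 |J1
β1 |J2
β2 |Sf1
β3 |J2
β4 |I1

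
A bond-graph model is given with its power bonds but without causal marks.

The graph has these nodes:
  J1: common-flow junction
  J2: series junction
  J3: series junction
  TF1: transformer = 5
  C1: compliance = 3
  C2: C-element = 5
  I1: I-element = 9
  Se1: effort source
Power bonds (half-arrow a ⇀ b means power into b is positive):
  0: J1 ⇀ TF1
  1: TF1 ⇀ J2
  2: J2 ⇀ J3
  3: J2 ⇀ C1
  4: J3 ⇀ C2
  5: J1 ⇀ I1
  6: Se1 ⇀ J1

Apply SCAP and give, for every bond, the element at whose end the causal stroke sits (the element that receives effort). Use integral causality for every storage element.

#0 |J1
#1 |TF1
#2 |J2
#3 |J2
#4 |J3
#5 |I1
#6 |J1

b6 stroke at J1  (source Se1 imposes e)
b3 stroke at J2  (prefer integral on C1)
b4 stroke at J3  (C2: C, integral causality)
b2 stroke at J2  (J3: last free bond brings flow in)
b1 stroke at TF1  (J2 needs exactly one f-in)
b0 stroke at J1  (through TF1, causality passes straight; one stroke at TF1)
b5 stroke at I1  (only one flow-in slot at J1)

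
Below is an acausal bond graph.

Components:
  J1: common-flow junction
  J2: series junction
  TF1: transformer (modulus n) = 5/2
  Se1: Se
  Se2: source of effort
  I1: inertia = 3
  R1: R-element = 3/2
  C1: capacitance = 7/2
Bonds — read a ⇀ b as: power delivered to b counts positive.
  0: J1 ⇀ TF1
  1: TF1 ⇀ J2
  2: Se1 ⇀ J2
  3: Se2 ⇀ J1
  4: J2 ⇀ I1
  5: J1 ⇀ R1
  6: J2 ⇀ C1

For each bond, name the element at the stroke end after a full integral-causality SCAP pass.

β2 stroke at J2  (Se1 fixes effort; stroke away)
β3 stroke at J1  (Se2: effort source, stroke at far end)
β4 stroke at I1  (I1 outputs flow p/I1)
β1 stroke at J2  (1-jn J2 has f-setter on 4)
β6 stroke at J2  (common-f at J2 fixed by 4)
β0 stroke at TF1  (through TF1, causality passes straight; one stroke at TF1)
β5 stroke at J1  (J1: bond 0 brought flow, rest push out)

bond 0 →TF1
bond 1 →J2
bond 2 →J2
bond 3 →J1
bond 4 →I1
bond 5 →J1
bond 6 →J2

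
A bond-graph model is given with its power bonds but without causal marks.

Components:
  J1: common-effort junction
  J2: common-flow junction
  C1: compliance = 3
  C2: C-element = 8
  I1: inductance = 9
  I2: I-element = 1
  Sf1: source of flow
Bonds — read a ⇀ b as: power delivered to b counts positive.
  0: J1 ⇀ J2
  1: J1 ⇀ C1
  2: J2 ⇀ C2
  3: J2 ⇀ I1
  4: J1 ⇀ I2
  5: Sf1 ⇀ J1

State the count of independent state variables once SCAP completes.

β5 |Sf1  (Sf1 (Sf) sets flow on bond)
β1 |J1  (C1 outputs effort q/C1)
β0 |J2  (common-e at J1 fixed by 1)
β4 |I2  (0-jn J1 has e-setter on 1)
β2 |J2  (C2 outputs effort q/C2)
β3 |I1  (J2 needs exactly one f-in)

4  (C1, C2, I1, I2 all integral)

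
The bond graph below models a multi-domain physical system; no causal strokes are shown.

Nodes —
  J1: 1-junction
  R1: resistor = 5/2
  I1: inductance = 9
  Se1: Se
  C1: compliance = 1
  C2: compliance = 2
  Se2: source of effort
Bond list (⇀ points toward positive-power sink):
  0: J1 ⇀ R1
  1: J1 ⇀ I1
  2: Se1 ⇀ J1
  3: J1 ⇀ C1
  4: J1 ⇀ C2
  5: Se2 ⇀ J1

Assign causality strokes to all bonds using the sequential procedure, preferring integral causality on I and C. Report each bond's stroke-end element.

#2 stroke→J1  (Se1: effort source, stroke at far end)
#5 stroke→J1  (Se2: effort source, stroke at far end)
#1 stroke→I1  (I1 integral (f out))
#0 stroke→J1  (common-f at J1 fixed by 1)
#3 stroke→J1  (common-f at J1 fixed by 1)
#4 stroke→J1  (common-f at J1 fixed by 1)

#0 stroke→J1
#1 stroke→I1
#2 stroke→J1
#3 stroke→J1
#4 stroke→J1
#5 stroke→J1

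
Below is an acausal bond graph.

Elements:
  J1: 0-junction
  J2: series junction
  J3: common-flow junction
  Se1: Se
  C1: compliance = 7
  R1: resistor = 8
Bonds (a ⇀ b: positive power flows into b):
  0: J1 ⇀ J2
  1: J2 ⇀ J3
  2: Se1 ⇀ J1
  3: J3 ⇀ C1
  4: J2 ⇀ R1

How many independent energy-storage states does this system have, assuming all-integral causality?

b2 stroke at J1  (Se1 fixes effort; stroke away)
b0 stroke at J2  (0-jn J1 has e-setter on 2)
b3 stroke at J3  (prefer integral on C1)
b1 stroke at J2  (only one flow-in slot at J3)
b4 stroke at R1  (J2 needs exactly one f-in)

1  (C1 all integral)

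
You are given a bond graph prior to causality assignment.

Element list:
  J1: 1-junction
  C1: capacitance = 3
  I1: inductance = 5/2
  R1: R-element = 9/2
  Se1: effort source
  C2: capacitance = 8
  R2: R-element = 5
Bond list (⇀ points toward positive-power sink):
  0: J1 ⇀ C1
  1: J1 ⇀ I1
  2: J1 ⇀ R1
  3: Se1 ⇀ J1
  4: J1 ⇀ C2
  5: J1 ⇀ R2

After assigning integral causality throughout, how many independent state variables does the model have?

b3 stroke→J1  (Se1: effort source, stroke at far end)
b0 stroke→J1  (C1 outputs effort q/C1)
b1 stroke→I1  (I1 outputs flow p/I1)
b2 stroke→J1  (J1 flow already set via bond 1)
b4 stroke→J1  (J1 flow already set via bond 1)
b5 stroke→J1  (1-jn J1 has f-setter on 1)

3  (C1, C2, I1 all integral)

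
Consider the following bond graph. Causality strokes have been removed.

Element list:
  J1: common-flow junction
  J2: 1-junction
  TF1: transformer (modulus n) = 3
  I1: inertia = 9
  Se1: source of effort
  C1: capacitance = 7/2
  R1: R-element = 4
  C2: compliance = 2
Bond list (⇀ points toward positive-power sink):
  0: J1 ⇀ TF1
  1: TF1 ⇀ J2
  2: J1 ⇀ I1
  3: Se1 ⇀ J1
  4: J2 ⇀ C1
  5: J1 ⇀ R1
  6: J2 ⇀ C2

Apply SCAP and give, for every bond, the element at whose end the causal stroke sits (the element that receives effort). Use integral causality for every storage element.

b0 |J1
b1 |TF1
b2 |I1
b3 |J1
b4 |J2
b5 |J1
b6 |J2

β3 →J1  (Se1 (Se) sets effort on bond)
β2 →I1  (I1: I, integral causality)
β0 →J1  (common-f at J1 fixed by 2)
β5 →J1  (common-f at J1 fixed by 2)
β1 →TF1  (TF TF1: opposite of bond 0)
β4 →J2  (J2: bond 1 brought flow, rest push out)
β6 →J2  (J2: bond 1 brought flow, rest push out)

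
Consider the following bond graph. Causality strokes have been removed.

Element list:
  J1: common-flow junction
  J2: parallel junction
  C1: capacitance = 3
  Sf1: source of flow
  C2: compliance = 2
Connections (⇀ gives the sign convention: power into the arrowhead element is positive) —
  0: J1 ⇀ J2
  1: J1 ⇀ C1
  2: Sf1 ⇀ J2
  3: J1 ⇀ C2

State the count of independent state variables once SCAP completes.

b2 stroke→Sf1  (Sf1 fixes flow; stroke at Sf1)
b0 stroke→J2  (only one effort-in slot at J2)
b1 stroke→J1  (J1 flow already set via bond 0)
b3 stroke→J1  (J1 flow already set via bond 0)

2  (C1, C2 all integral)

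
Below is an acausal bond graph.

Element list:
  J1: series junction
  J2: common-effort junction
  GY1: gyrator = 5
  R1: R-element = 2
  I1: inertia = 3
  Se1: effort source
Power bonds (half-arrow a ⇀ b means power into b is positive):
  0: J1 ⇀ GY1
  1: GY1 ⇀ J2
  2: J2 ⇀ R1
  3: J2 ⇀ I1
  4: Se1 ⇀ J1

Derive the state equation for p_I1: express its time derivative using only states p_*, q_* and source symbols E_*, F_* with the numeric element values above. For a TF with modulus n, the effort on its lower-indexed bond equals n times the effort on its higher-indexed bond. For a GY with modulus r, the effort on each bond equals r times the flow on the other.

bond 4 stroke→J1  (Se1 fixes effort; stroke away)
bond 0 stroke→GY1  (only one flow-in slot at J1)
bond 1 stroke→GY1  (through GY1, causality inverts; strokes same side of GY1)
bond 3 stroke→I1  (prefer integral on I1)
bond 2 stroke→J2  (J2 needs exactly one e-in)

dp_I1/dt = 2*E_Se1/5 - 2*p_I1/3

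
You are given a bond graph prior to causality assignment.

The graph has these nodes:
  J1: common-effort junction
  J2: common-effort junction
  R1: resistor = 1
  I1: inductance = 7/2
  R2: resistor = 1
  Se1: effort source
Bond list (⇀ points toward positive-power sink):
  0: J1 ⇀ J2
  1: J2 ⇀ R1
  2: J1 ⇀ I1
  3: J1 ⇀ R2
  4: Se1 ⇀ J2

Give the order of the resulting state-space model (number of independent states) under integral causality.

1  (I1 all integral)

β4 stroke at J2  (source Se1 imposes e)
β0 stroke at J1  (0-jn J2 has e-setter on 4)
β1 stroke at R1  (J2 effort already set via bond 4)
β2 stroke at I1  (0-jn J1 has e-setter on 0)
β3 stroke at R2  (0-jn J1 has e-setter on 0)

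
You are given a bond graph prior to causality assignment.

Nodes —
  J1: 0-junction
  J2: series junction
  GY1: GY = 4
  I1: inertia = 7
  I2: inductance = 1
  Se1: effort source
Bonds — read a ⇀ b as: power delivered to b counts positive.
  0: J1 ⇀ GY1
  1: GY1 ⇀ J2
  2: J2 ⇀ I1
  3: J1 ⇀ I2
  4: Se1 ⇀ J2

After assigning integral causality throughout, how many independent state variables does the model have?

2  (I1, I2 all integral)

bond 4 stroke→J2  (Se1 fixes effort; stroke away)
bond 2 stroke→I1  (prefer integral on I1)
bond 1 stroke→J2  (J2 flow already set via bond 2)
bond 0 stroke→J1  (GY GY1: same side as bond 1)
bond 3 stroke→I2  (J1: bond 0 brought effort, rest push out)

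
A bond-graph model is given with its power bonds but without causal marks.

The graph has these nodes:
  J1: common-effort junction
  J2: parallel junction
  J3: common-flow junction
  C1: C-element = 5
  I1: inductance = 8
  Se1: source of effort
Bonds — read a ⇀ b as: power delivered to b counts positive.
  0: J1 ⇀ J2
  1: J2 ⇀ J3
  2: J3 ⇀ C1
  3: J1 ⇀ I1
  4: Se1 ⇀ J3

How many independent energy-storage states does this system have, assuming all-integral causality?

2  (C1, I1 all integral)

β4 |J3  (Se1 fixes effort; stroke away)
β2 |J3  (C1 outputs effort q/C1)
β1 |J2  (J3: last free bond brings flow in)
β0 |J1  (0-jn J2 has e-setter on 1)
β3 |I1  (common-e at J1 fixed by 0)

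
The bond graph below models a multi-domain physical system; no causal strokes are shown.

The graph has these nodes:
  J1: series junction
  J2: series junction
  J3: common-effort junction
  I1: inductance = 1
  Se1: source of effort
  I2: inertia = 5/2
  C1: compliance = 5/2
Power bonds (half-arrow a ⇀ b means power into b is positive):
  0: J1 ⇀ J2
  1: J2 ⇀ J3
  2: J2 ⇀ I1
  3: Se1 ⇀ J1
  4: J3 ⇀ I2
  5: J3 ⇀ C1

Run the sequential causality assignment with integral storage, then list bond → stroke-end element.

bond 0 →J2
bond 1 →J2
bond 2 →I1
bond 3 →J1
bond 4 →I2
bond 5 →J3

#3 →J1  (source Se1 imposes e)
#0 →J2  (closing 1-jn rule on J1)
#2 →I1  (prefer integral on I1)
#1 →J2  (J2 flow already set via bond 2)
#4 →I2  (I2 outputs flow p/I2)
#5 →J3  (only one effort-in slot at J3)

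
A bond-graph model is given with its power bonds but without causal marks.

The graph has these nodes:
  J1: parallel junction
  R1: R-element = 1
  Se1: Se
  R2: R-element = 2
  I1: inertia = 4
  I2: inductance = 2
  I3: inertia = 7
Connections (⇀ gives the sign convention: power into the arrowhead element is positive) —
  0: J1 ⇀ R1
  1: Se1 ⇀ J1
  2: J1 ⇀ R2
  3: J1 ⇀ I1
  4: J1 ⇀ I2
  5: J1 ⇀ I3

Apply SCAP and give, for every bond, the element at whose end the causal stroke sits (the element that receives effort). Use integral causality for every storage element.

#0 stroke at R1
#1 stroke at J1
#2 stroke at R2
#3 stroke at I1
#4 stroke at I2
#5 stroke at I3

b1 stroke→J1  (Se1 (Se) sets effort on bond)
b0 stroke→R1  (0-jn J1 has e-setter on 1)
b2 stroke→R2  (J1 effort already set via bond 1)
b3 stroke→I1  (0-jn J1 has e-setter on 1)
b4 stroke→I2  (J1: bond 1 brought effort, rest push out)
b5 stroke→I3  (J1 effort already set via bond 1)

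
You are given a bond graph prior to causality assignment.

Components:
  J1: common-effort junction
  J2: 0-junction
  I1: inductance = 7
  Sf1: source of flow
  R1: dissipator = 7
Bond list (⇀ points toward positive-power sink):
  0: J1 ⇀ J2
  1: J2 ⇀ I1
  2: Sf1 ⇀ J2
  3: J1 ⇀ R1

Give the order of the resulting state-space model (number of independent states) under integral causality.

1  (I1 all integral)

#2 |Sf1  (Sf1 fixes flow; stroke at Sf1)
#1 |I1  (I1 outputs flow p/I1)
#0 |J2  (only one effort-in slot at J2)
#3 |J1  (J1 needs exactly one e-in)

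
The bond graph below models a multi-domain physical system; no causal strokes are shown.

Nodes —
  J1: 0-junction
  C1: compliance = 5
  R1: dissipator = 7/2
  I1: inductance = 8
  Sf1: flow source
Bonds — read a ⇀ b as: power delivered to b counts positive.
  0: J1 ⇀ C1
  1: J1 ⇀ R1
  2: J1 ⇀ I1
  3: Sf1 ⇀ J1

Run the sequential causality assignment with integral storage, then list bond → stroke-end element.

β3 stroke→Sf1  (source Sf1 imposes f)
β0 stroke→J1  (prefer integral on C1)
β1 stroke→R1  (0-jn J1 has e-setter on 0)
β2 stroke→I1  (J1 effort already set via bond 0)

#0 stroke→J1
#1 stroke→R1
#2 stroke→I1
#3 stroke→Sf1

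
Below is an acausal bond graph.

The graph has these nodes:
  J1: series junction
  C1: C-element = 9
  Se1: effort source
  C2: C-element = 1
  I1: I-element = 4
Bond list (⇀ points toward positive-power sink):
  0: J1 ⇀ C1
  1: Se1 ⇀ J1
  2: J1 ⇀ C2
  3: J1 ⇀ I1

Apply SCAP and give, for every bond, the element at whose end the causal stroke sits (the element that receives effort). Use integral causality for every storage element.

β0 →J1
β1 →J1
β2 →J1
β3 →I1

#1 stroke at J1  (Se1 fixes effort; stroke away)
#0 stroke at J1  (C1 outputs effort q/C1)
#2 stroke at J1  (C2: C, integral causality)
#3 stroke at I1  (only one flow-in slot at J1)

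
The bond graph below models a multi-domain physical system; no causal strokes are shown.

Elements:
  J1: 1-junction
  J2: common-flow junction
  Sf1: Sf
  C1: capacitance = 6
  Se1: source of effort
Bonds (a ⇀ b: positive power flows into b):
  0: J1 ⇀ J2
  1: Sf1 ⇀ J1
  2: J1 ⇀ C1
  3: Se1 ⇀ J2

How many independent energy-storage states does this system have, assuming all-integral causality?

#1 stroke at Sf1  (Sf1 (Sf) sets flow on bond)
#3 stroke at J2  (Se1 (Se) sets effort on bond)
#0 stroke at J1  (common-f at J1 fixed by 1)
#2 stroke at J1  (J1 flow already set via bond 1)

1  (C1 all integral)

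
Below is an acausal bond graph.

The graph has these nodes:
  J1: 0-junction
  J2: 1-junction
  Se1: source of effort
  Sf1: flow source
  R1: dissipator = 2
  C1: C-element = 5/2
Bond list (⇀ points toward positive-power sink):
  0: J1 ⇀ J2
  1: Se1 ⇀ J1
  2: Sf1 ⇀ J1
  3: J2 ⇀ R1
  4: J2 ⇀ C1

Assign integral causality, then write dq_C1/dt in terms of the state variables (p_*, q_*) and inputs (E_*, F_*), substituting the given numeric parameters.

bond 1 |J1  (Se1 (Se) sets effort on bond)
bond 2 |Sf1  (Sf1 (Sf) sets flow on bond)
bond 0 |J2  (J1 effort already set via bond 1)
bond 4 |J2  (C1: C, integral causality)
bond 3 |R1  (closing 1-jn rule on J2)

dq_C1/dt = E_Se1/2 - q_C1/5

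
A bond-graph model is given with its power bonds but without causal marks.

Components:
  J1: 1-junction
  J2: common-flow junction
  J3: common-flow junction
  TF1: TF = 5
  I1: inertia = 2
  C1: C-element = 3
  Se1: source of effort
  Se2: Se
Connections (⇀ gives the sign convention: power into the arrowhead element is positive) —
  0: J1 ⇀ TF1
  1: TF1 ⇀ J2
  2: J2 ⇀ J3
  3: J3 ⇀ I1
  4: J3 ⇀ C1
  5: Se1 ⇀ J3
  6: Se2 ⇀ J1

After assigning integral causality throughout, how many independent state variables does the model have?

b5 stroke at J3  (Se1 (Se) sets effort on bond)
b6 stroke at J1  (source Se2 imposes e)
b0 stroke at TF1  (J1: last free bond brings flow in)
b1 stroke at J2  (TF1: transformer flips bond 0)
b2 stroke at J3  (J2: last free bond brings flow in)
b3 stroke at I1  (prefer integral on I1)
b4 stroke at J3  (1-jn J3 has f-setter on 3)

2  (C1, I1 all integral)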